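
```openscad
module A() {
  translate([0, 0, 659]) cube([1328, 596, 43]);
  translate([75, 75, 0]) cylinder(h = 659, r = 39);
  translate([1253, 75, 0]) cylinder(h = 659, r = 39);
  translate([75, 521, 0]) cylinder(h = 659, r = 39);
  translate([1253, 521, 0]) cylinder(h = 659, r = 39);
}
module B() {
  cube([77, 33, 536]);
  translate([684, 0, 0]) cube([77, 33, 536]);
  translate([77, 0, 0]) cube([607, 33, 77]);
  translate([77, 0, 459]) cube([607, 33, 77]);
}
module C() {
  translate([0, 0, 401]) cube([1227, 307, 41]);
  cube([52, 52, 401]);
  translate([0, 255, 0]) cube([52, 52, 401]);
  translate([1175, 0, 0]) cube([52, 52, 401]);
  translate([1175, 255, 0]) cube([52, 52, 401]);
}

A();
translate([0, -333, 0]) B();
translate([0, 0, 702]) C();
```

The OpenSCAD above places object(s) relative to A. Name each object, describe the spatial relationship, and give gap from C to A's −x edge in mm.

A is a table. B is a picture frame. C is a bench. The picture frame is on the floor beside the table on its −y side. The bench is on top of the table. The gap from the bench to the table's −x edge is 0 mm.

The bench's min-x is at 0; the table's min-x is 0; gap = 0 mm.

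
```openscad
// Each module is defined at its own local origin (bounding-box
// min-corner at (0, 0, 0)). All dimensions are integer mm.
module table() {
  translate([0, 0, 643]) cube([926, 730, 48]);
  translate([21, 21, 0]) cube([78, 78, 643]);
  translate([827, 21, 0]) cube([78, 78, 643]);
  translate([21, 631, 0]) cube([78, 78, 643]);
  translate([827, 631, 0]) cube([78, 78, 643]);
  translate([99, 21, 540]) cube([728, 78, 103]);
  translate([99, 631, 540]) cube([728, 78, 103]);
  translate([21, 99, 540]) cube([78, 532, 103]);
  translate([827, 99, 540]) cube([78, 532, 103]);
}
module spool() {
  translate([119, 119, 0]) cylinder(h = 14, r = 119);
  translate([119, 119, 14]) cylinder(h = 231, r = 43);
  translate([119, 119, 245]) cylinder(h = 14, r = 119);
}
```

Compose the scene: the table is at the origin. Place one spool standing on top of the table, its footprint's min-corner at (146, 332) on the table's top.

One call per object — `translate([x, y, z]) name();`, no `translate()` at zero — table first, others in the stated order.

table();
translate([146, 332, 691]) spool();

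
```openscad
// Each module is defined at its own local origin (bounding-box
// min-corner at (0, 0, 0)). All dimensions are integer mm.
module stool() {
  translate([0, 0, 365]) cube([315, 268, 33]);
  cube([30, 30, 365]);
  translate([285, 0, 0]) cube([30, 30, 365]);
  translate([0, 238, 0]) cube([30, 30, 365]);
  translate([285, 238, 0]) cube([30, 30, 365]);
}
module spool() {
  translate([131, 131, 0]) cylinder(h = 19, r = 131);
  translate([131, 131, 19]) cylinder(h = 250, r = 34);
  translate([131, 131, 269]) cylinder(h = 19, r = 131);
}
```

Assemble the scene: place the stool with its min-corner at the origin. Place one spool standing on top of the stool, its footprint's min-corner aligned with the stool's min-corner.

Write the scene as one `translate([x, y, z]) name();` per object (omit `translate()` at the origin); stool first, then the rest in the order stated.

stool();
translate([0, 0, 398]) spool();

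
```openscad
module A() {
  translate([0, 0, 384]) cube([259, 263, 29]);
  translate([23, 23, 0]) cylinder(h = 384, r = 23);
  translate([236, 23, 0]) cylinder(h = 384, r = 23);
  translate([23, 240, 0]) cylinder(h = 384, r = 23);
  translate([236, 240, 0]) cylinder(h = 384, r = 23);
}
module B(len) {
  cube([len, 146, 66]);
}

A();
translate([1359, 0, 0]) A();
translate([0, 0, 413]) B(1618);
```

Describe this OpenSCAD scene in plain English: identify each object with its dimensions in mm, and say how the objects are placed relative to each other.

A is a four-legged stool. The seat is a 259×263×29 mm slab whose top surface is at z = 413 mm; four round legs, each 46 mm in diameter, run from the floor (z = 0) to the underside of the seat, each leg's axis is inset half a diameter from the nearest pair of seat edges (so the leg's bounding box is flush with the corner).

B is a rectangular beam 1618 mm long (x), 146 mm deep (y), 66 mm thick (z).

The beam spans the tops of two stools placed 1100 mm apart, resting at z = 413 mm.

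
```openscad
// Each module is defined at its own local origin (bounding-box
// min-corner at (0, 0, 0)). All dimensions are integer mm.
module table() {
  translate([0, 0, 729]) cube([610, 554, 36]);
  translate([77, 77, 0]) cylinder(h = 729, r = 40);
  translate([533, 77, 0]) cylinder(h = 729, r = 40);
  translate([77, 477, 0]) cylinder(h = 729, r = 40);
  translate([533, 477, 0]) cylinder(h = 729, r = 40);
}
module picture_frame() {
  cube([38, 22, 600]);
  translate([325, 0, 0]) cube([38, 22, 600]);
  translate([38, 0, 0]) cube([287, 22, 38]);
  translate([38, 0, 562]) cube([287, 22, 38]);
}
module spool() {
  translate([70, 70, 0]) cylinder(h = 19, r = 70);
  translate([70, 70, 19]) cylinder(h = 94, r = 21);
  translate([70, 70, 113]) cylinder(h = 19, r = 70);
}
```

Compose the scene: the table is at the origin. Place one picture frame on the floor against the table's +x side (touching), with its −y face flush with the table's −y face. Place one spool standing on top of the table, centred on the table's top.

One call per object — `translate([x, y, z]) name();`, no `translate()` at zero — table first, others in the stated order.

table();
translate([610, 0, 0]) picture_frame();
translate([235, 207, 765]) spool();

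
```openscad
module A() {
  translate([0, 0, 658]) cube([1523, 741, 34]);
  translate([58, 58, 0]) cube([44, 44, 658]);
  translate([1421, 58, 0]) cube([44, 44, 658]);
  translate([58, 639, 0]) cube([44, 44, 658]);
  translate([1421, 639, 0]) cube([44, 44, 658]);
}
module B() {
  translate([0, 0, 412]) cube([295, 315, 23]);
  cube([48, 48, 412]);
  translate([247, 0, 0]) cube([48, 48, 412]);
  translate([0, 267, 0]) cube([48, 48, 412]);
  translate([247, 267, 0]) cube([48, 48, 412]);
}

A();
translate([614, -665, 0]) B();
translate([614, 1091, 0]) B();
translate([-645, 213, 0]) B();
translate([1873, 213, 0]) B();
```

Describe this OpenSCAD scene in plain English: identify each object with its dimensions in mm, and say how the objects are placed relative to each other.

A is a table: top 1523 mm (x) × 741 mm (y), 34 mm thick, upper face at z = 692 mm, on four 44×44 mm square legs, each inset 58 mm from the nearest pair of top edges, running from z = 0 to the bottom of the top.

B is a four-legged stool. The seat is a 295×315×23 mm slab whose top surface is at z = 435 mm; four square legs, each 48×48 mm in cross-section, run from the floor (z = 0) to the underside of the seat, each flush with a corner of the seat.

Four stools sit around the table at the −y, +y, −x, +x sides.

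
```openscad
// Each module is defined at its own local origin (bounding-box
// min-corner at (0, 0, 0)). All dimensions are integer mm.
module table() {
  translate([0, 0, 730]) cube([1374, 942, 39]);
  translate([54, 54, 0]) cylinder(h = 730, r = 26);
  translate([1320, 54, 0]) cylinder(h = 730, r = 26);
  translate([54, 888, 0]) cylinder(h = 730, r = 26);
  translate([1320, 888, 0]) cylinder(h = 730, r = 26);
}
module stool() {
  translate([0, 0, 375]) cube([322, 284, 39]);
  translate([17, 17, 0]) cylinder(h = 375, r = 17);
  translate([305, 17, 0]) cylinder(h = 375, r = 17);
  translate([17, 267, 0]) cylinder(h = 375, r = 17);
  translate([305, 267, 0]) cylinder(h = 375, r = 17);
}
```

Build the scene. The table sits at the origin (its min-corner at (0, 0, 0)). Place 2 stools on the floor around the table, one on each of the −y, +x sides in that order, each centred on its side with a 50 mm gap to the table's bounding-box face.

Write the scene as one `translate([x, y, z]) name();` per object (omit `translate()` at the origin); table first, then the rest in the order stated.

table();
translate([526, -334, 0]) stool();
translate([1424, 329, 0]) stool();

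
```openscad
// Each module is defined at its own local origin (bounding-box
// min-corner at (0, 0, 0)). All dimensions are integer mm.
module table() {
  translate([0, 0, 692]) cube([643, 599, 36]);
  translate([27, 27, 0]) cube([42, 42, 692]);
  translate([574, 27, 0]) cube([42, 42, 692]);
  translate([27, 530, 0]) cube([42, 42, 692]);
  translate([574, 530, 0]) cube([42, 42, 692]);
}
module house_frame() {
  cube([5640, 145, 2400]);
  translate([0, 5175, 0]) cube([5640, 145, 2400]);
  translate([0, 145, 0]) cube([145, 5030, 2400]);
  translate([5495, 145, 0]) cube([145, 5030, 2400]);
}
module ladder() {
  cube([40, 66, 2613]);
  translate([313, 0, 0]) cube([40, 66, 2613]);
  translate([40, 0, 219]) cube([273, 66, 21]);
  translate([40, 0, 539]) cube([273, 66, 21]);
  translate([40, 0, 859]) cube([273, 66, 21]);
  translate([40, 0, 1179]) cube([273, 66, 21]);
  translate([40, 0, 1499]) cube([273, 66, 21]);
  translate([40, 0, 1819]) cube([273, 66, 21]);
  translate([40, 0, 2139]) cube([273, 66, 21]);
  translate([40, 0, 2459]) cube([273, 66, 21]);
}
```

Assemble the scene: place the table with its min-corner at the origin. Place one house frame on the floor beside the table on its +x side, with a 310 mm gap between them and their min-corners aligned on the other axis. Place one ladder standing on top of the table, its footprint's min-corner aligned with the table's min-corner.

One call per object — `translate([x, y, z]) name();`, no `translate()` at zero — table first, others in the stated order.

table();
translate([953, 0, 0]) house_frame();
translate([0, 0, 728]) ladder();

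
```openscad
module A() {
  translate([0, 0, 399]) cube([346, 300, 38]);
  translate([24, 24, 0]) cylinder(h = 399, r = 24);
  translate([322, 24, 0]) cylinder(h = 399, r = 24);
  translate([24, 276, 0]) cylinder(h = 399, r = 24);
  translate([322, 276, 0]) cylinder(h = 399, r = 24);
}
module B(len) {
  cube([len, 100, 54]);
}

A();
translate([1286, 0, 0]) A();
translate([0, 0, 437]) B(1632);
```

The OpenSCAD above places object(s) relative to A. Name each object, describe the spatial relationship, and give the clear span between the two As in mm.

Second stool starts at x = 1286; first ends at x = 346; clear span = 1286 − 346 = 940 mm.

A is a stool. B is a beam. A beam spans the tops of two stools. The clear span between the two stools is 940 mm.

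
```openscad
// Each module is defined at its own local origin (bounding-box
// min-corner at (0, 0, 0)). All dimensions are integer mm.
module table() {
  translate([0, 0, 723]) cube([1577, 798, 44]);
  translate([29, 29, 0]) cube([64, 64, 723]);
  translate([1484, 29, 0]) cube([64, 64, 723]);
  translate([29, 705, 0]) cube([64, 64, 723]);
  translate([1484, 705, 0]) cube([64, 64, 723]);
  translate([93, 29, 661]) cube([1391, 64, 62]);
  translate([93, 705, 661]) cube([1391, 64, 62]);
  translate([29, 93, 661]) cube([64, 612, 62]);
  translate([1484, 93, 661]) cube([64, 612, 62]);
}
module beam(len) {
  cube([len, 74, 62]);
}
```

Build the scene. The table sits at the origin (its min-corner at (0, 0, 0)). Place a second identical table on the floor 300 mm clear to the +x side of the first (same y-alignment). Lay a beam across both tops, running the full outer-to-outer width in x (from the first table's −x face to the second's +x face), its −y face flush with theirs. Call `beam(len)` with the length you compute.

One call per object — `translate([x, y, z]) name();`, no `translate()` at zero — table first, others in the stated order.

table();
translate([1877, 0, 0]) table();
translate([0, 0, 767]) beam(3454);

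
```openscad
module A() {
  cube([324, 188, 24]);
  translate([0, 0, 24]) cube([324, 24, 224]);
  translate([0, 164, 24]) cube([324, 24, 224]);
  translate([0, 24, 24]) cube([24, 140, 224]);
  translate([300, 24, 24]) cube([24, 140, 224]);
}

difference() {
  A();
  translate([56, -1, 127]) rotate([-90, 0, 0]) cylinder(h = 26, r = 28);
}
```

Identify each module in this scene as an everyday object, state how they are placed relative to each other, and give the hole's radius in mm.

The subtracted cylinder has r = 28 mm.

A is an open box. The open box has a circular hole through its front wall. The hole's radius is 28 mm.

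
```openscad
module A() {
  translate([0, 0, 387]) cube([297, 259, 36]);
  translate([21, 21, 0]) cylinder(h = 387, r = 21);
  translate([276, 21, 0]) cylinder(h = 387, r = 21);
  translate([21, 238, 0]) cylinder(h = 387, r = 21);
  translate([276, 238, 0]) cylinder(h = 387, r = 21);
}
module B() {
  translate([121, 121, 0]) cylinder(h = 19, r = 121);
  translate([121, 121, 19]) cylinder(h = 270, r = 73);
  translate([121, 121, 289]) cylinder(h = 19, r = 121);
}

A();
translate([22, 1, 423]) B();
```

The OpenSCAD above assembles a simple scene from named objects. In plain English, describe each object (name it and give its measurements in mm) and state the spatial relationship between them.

A is a simple wooden stool: a rectangular seat 297 mm (x) by 259 mm (y), 36 mm thick, top face at z = 423 mm, on four round legs, each 42 mm in diameter. The legs rest on z = 0, each leg's axis is inset half a diameter from the nearest pair of seat edges (so the leg's bounding box is flush with the corner).

B is a spool: two coaxial disc flanges of radius 121 mm and thickness 19 mm, joined by a core cylinder of radius 73 mm and height 270 mm. The lower flange rests on z = 0 and the three cylinders share a vertical axis.

The spool is on top of the stool.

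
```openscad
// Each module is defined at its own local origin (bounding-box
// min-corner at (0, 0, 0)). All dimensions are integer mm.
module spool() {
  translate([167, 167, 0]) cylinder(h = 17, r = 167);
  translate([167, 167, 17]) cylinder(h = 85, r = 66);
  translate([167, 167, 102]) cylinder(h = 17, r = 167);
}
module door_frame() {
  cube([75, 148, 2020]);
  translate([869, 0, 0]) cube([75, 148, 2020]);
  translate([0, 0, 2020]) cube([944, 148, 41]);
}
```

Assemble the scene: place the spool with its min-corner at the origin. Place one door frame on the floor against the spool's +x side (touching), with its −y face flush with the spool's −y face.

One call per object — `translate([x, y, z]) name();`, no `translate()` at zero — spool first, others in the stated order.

spool();
translate([334, 0, 0]) door_frame();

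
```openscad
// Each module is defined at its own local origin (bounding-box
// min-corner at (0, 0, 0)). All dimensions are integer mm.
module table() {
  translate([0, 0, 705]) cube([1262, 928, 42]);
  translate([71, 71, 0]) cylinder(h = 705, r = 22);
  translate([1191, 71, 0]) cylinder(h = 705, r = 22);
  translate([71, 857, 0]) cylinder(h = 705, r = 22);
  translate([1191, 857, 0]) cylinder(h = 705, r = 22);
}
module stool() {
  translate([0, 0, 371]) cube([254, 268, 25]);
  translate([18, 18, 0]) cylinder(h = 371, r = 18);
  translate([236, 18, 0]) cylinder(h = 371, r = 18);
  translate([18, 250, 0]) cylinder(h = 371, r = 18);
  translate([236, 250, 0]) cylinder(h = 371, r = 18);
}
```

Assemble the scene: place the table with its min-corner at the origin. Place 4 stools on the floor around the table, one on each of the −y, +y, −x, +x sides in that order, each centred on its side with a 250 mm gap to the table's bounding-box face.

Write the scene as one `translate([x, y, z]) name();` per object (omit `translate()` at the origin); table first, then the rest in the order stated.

table();
translate([504, -518, 0]) stool();
translate([504, 1178, 0]) stool();
translate([-504, 330, 0]) stool();
translate([1512, 330, 0]) stool();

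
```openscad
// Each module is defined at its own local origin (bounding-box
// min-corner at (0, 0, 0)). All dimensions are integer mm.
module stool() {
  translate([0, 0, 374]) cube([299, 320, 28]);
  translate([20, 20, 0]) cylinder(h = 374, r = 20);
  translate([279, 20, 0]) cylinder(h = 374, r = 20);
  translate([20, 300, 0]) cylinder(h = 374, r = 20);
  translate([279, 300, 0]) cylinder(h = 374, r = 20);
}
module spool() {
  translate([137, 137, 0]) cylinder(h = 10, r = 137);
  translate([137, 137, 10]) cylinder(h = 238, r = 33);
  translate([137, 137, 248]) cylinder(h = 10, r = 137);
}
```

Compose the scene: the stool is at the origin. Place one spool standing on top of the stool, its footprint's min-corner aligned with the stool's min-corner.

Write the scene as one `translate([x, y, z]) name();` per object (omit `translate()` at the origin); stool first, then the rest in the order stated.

stool();
translate([0, 0, 402]) spool();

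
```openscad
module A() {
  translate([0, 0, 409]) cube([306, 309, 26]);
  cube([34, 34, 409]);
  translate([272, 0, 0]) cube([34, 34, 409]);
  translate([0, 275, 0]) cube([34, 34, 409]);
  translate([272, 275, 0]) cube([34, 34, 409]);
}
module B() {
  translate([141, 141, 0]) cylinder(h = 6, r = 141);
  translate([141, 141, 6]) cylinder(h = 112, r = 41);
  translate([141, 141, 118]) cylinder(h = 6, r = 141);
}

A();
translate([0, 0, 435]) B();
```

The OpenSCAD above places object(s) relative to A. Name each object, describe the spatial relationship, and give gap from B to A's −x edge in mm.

A is a stool. B is a spool. The spool is on top of the stool. The gap from the spool to the stool's −x edge is 0 mm.

The spool's min-x is at 0; the stool's min-x is 0; gap = 0 mm.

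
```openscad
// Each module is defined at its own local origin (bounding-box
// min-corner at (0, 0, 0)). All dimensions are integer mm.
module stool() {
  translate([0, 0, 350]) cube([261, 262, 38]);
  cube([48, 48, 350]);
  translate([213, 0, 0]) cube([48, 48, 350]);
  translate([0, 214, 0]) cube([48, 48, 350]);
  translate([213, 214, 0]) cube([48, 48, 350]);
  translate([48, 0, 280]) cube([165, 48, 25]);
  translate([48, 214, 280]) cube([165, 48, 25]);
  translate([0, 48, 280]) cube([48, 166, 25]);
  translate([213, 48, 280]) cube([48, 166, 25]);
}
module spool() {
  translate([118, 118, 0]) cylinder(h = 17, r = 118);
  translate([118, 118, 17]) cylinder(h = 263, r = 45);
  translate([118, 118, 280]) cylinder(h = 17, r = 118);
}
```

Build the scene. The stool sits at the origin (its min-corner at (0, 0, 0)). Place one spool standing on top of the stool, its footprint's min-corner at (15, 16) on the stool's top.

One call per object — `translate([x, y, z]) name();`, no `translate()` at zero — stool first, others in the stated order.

stool();
translate([15, 16, 388]) spool();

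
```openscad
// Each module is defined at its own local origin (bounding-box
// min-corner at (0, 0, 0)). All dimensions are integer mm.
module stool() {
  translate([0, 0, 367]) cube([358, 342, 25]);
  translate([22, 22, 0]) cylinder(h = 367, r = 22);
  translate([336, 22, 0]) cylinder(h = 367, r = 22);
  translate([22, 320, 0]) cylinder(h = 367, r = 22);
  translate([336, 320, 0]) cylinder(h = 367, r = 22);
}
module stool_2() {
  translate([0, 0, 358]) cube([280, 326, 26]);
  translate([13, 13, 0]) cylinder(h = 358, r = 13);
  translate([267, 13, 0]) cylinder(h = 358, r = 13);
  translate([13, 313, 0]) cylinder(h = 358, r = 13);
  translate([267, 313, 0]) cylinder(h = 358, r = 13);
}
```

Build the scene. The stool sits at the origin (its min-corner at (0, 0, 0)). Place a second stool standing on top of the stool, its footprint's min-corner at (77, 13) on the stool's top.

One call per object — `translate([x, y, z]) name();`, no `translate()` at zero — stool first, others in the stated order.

stool();
translate([77, 13, 392]) stool_2();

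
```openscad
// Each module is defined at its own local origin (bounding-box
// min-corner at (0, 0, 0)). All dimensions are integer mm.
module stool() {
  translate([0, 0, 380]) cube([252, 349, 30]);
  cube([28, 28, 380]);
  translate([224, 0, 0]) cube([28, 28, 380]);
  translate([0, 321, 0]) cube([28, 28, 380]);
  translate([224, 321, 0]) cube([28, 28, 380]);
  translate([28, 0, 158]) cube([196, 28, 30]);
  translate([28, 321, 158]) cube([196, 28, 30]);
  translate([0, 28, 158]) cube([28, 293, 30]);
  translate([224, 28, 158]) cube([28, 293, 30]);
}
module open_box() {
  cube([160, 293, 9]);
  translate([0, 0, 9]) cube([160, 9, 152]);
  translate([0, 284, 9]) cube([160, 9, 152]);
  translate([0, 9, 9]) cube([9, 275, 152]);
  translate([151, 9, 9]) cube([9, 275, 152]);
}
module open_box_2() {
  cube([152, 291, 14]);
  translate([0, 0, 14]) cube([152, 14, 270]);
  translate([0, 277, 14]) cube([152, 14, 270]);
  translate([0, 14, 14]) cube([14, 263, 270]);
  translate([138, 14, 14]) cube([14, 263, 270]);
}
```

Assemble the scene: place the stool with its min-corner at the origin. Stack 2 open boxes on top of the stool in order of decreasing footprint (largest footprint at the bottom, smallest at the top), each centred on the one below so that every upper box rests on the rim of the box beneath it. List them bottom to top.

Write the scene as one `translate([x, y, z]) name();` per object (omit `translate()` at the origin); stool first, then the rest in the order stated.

stool();
translate([46, 28, 410]) open_box();
translate([50, 29, 571]) open_box_2();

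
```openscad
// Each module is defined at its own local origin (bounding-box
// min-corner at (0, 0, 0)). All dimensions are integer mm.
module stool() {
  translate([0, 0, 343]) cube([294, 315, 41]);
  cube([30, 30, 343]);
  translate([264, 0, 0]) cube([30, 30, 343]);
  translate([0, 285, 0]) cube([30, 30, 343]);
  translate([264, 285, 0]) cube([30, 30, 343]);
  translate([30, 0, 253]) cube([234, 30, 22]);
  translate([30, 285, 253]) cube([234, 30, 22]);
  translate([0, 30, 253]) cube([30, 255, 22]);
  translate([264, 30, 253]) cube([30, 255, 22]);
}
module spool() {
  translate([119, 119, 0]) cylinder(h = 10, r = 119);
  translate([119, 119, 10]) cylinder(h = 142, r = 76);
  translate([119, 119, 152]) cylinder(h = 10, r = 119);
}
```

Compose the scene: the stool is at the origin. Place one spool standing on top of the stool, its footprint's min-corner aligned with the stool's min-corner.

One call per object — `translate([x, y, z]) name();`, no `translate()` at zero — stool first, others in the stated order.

stool();
translate([0, 0, 384]) spool();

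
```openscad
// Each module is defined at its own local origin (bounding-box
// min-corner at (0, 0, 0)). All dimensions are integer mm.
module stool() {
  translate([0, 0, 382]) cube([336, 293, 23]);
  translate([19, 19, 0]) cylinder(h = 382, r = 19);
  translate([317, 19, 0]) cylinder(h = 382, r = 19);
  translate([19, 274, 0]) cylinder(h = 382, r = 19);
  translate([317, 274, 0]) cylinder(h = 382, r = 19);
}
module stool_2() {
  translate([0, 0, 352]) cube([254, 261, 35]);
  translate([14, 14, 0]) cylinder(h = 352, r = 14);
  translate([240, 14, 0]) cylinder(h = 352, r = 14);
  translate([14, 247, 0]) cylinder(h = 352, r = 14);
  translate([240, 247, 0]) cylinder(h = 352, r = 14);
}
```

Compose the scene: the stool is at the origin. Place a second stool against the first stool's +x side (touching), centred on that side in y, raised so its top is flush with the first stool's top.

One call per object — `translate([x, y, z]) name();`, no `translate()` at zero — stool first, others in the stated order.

stool();
translate([336, 16, 18]) stool_2();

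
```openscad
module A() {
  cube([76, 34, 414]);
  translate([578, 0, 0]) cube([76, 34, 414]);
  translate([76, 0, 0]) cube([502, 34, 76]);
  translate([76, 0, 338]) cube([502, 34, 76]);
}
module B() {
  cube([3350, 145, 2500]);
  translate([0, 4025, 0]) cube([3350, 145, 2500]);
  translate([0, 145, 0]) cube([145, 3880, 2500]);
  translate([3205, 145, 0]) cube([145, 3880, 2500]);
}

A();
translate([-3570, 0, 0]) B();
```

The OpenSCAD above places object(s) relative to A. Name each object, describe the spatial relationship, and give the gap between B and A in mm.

A is a picture frame. B is a house frame. The house frame is on the floor beside the picture frame on its −x side. The gap between the house frame and the picture frame is 220 mm.

The house frame's nearest face is 220 mm from the picture frame's −x face.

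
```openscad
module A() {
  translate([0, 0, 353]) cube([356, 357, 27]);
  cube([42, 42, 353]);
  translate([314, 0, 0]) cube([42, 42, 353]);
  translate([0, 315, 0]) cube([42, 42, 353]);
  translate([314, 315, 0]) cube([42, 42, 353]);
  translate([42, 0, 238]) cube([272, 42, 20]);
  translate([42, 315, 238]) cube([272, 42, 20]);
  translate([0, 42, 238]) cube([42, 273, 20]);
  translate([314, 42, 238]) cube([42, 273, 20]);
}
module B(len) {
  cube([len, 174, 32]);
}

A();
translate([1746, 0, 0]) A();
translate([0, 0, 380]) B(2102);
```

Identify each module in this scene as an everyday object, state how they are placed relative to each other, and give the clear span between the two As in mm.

Second stool starts at x = 1746; first ends at x = 356; clear span = 1746 − 356 = 1390 mm.

A is a stool. B is a beam. A beam spans the tops of two stools. The clear span between the two stools is 1390 mm.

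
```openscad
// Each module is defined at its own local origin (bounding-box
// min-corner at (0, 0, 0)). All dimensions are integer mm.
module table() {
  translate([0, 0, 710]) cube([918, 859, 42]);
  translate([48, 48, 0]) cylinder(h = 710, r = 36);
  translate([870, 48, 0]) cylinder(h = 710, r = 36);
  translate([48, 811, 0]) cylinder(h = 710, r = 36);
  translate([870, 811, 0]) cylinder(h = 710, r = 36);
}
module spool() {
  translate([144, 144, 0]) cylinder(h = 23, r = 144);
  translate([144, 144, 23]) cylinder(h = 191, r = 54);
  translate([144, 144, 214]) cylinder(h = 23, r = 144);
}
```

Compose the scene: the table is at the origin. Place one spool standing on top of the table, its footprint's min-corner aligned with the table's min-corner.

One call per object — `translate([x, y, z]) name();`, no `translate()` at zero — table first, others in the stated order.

table();
translate([0, 0, 752]) spool();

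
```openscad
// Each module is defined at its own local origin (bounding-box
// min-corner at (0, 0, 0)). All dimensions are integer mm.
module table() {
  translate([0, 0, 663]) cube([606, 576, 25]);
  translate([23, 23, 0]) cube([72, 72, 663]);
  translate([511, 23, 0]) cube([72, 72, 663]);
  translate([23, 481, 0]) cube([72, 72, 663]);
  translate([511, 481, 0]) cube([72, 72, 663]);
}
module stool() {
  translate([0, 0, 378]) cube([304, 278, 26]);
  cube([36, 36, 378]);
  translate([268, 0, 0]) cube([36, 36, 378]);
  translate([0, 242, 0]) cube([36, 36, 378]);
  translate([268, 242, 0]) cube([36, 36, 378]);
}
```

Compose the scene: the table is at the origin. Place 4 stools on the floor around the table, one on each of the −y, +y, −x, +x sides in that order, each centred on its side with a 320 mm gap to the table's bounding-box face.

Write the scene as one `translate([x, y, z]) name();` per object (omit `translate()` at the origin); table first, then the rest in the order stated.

table();
translate([151, -598, 0]) stool();
translate([151, 896, 0]) stool();
translate([-624, 149, 0]) stool();
translate([926, 149, 0]) stool();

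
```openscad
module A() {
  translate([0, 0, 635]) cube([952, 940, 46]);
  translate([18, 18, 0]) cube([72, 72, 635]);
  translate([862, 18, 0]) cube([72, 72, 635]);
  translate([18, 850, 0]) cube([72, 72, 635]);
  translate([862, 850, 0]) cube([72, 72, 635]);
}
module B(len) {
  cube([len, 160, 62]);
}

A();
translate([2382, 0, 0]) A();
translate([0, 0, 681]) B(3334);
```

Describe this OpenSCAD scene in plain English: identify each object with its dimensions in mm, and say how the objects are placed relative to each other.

A is a table with a 952×940 mm rectangular top, 46 mm thick, top surface at z = 681 mm, supported by four 72×72 mm square legs, each inset 18 mm from the nearest pair of top edges, running from the floor.

B is a rectangular beam 3334 mm long (x), 160 mm deep (y), 62 mm thick (z).

The beam spans the tops of two tables placed 1430 mm apart, resting at z = 681 mm.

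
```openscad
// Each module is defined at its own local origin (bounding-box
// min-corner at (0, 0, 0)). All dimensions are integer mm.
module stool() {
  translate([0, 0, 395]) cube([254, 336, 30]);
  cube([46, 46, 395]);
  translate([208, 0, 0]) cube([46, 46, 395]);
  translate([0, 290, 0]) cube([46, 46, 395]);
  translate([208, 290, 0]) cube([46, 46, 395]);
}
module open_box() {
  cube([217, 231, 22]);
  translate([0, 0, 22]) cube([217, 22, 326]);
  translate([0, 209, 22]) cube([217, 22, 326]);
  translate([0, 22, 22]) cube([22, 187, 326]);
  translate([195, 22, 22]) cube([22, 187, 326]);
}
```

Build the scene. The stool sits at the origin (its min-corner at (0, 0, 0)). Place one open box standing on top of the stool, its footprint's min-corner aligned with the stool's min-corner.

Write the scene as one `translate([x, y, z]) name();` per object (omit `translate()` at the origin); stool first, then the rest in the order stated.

stool();
translate([0, 0, 425]) open_box();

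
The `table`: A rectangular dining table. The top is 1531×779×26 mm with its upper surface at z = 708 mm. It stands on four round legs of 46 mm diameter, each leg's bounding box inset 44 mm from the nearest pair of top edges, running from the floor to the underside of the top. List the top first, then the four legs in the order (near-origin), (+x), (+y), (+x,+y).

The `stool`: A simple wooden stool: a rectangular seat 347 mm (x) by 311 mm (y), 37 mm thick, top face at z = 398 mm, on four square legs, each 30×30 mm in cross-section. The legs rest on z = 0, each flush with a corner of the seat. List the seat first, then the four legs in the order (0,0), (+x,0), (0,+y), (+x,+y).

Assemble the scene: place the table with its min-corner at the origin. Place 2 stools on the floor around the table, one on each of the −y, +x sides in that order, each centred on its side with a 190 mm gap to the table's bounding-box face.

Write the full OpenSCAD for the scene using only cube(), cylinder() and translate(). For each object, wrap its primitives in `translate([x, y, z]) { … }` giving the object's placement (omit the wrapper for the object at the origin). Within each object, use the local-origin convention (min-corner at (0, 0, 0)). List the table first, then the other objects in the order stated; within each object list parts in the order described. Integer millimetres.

translate([0, 0, 682]) cube([1531, 779, 26]);
translate([67, 67, 0]) cylinder(h = 682, r = 23);
translate([1464, 67, 0]) cylinder(h = 682, r = 23);
translate([67, 712, 0]) cylinder(h = 682, r = 23);
translate([1464, 712, 0]) cylinder(h = 682, r = 23);
translate([592, -501, 0]) {
  translate([0, 0, 361]) cube([347, 311, 37]);
  cube([30, 30, 361]);
  translate([317, 0, 0]) cube([30, 30, 361]);
  translate([0, 281, 0]) cube([30, 30, 361]);
  translate([317, 281, 0]) cube([30, 30, 361]);
}
translate([1721, 234, 0]) {
  translate([0, 0, 361]) cube([347, 311, 37]);
  cube([30, 30, 361]);
  translate([317, 0, 0]) cube([30, 30, 361]);
  translate([0, 281, 0]) cube([30, 30, 361]);
  translate([317, 281, 0]) cube([30, 30, 361]);
}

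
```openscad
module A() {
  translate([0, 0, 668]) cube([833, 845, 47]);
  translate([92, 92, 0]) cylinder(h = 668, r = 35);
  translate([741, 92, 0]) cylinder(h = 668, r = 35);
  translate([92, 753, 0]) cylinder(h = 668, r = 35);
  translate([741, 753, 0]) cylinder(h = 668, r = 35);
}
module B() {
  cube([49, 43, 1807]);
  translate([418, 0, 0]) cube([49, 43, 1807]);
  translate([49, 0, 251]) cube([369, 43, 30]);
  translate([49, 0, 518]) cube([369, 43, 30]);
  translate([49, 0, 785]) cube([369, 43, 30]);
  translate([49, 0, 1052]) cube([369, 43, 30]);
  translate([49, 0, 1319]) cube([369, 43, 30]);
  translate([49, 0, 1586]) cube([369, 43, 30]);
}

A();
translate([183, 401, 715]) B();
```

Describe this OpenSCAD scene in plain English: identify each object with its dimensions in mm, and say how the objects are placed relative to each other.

A is a table with a 833×845 mm rectangular top, 47 mm thick, top surface at z = 715 mm, supported by four round legs of 70 mm diameter, each leg's bounding box inset 57 mm from the nearest pair of top edges, running from the floor.

B is a wooden ladder with two side rails of 49×43 mm section and 1807 mm height, set 467 mm apart overall. Between them run 6 rectangular rungs (43 mm deep, 30 mm thick), front faces flush with the rails' −y face. The bottom of the first rung is 251 mm above the floor and each subsequent rung is 267 mm higher than the one below.

The ladder is on top of the table, centred.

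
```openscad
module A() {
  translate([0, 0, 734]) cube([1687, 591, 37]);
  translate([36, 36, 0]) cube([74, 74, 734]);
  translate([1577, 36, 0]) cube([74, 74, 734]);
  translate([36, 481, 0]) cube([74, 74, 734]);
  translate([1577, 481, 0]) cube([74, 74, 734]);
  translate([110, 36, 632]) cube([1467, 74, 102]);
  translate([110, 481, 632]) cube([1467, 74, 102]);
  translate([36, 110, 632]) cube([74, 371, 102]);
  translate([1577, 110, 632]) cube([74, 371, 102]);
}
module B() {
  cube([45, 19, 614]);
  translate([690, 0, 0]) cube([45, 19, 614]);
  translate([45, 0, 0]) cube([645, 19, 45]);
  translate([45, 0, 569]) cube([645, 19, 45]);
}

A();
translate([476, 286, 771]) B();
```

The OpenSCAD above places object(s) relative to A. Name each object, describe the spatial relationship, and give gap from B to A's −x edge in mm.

A is a table. B is a picture frame. The picture frame is on top of the table, centred. The gap from the picture frame to the table's −x edge is 476 mm.

The picture frame's min-x is at 476; the table's min-x is 0; gap = 476 mm.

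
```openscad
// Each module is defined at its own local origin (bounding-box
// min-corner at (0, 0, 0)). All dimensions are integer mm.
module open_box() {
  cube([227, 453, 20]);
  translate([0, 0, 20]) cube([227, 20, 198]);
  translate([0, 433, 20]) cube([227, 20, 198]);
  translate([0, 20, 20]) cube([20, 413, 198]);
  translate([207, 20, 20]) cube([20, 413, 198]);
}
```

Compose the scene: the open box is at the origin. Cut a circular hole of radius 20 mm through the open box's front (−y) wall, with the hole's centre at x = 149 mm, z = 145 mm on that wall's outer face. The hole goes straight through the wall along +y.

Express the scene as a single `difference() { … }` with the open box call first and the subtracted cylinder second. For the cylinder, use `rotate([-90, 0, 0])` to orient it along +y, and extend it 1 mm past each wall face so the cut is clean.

difference() {
  open_box();
  translate([149, -1, 145]) rotate([-90, 0, 0]) cylinder(h = 22, r = 20);
}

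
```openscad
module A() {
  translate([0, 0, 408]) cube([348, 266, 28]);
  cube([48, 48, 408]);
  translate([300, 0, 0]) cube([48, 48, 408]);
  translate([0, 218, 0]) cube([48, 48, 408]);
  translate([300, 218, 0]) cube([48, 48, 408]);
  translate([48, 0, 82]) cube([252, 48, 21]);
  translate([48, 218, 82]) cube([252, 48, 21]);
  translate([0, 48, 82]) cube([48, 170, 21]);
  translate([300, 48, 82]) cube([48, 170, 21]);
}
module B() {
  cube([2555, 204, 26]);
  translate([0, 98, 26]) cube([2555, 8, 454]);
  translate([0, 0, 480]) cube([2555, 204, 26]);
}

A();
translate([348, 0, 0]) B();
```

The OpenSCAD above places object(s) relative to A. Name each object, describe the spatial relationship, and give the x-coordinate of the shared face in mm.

The stool's +x face and the I-beam's −x face are both at x = 348 mm.

A is a stool. B is an I-beam. The I-beam is against the stool's +x side, with their −y faces flush. The x-coordinate of the shared face is 348 mm.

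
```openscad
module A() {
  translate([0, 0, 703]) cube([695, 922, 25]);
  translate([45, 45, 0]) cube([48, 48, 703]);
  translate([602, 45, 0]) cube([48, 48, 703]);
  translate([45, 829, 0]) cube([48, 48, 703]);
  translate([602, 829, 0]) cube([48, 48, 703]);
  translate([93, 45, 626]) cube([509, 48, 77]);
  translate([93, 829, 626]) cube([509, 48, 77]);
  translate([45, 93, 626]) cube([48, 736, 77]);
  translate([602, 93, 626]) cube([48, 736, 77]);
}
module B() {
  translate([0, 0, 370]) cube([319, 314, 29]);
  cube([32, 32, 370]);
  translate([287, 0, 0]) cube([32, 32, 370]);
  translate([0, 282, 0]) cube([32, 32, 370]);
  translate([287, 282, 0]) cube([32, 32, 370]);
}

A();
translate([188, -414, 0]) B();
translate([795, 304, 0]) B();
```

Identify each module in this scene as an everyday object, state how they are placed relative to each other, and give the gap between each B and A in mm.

A is a table. B is a stool. Two stools sit around the table at the −y, +x sides. The gap between each stool and the table is 100 mm.

Each stool's nearest face is 100 mm from the table's bounding box.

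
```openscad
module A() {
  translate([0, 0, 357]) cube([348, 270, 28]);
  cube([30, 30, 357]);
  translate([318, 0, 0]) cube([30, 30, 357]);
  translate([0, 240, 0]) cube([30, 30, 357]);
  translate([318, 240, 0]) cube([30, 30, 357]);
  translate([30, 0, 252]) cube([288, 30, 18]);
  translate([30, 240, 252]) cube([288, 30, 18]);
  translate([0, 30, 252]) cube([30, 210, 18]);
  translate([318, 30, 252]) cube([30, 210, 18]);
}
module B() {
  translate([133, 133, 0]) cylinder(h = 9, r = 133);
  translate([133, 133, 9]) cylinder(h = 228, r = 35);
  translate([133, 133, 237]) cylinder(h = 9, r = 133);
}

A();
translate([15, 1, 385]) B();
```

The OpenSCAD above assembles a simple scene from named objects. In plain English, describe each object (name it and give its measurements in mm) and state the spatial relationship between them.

A is a four-legged stool. The seat is a 348×270×28 mm slab whose top surface is at z = 385 mm; four square legs, each 30×30 mm in cross-section, run from the floor (z = 0) to the underside of the seat, each flush with a corner of the seat. Four stretchers, 30 mm wide and 18 mm tall, connect adjacent legs with their undersides at z = 252 mm, each running between the inner faces of the legs it joins and aligned with the legs' outer faces on the other axis.

B is a spool: two coaxial disc flanges of radius 133 mm and thickness 9 mm, joined by a core cylinder of radius 35 mm and height 228 mm. The lower flange rests on z = 0 and the three cylinders share a vertical axis.

The spool is on top of the stool.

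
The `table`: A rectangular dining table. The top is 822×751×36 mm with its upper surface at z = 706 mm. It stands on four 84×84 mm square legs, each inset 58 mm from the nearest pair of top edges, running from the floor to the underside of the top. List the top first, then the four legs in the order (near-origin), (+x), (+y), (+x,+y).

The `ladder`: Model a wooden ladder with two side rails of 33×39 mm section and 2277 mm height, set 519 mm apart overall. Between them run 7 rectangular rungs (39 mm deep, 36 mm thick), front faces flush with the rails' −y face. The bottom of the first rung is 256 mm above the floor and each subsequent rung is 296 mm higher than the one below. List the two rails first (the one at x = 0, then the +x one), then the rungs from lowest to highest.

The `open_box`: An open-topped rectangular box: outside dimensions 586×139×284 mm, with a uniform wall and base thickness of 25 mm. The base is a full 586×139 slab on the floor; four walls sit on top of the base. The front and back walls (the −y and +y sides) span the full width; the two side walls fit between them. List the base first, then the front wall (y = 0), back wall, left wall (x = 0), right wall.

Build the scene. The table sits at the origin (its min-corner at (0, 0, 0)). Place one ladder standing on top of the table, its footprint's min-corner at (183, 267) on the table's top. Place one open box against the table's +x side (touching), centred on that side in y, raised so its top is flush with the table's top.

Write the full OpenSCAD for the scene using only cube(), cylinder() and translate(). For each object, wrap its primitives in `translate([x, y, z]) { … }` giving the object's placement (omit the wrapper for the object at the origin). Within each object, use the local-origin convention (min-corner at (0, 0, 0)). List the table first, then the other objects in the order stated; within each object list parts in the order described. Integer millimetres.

translate([0, 0, 670]) cube([822, 751, 36]);
translate([58, 58, 0]) cube([84, 84, 670]);
translate([680, 58, 0]) cube([84, 84, 670]);
translate([58, 609, 0]) cube([84, 84, 670]);
translate([680, 609, 0]) cube([84, 84, 670]);
translate([183, 267, 706]) {
  cube([33, 39, 2277]);
  translate([486, 0, 0]) cube([33, 39, 2277]);
  translate([33, 0, 256]) cube([453, 39, 36]);
  translate([33, 0, 552]) cube([453, 39, 36]);
  translate([33, 0, 848]) cube([453, 39, 36]);
  translate([33, 0, 1144]) cube([453, 39, 36]);
  translate([33, 0, 1440]) cube([453, 39, 36]);
  translate([33, 0, 1736]) cube([453, 39, 36]);
  translate([33, 0, 2032]) cube([453, 39, 36]);
}
translate([822, 306, 422]) {
  cube([586, 139, 25]);
  translate([0, 0, 25]) cube([586, 25, 259]);
  translate([0, 114, 25]) cube([586, 25, 259]);
  translate([0, 25, 25]) cube([25, 89, 259]);
  translate([561, 25, 25]) cube([25, 89, 259]);
}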